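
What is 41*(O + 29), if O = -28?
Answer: 41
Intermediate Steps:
41*(O + 29) = 41*(-28 + 29) = 41*1 = 41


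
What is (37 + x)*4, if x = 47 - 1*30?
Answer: 216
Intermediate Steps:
x = 17 (x = 47 - 30 = 17)
(37 + x)*4 = (37 + 17)*4 = 54*4 = 216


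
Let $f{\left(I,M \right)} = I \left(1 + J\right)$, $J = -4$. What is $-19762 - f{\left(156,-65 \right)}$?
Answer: $-19294$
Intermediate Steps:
$f{\left(I,M \right)} = - 3 I$ ($f{\left(I,M \right)} = I \left(1 - 4\right) = I \left(-3\right) = - 3 I$)
$-19762 - f{\left(156,-65 \right)} = -19762 - \left(-3\right) 156 = -19762 - -468 = -19762 + 468 = -19294$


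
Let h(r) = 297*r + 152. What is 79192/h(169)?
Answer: 79192/50345 ≈ 1.5730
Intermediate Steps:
h(r) = 152 + 297*r
79192/h(169) = 79192/(152 + 297*169) = 79192/(152 + 50193) = 79192/50345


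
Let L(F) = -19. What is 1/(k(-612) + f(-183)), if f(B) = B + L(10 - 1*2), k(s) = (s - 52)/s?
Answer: -153/30740 ≈ -0.0049772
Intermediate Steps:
k(s) = (-52 + s)/s
f(B) = -19 + B (f(B) = B - 19 = -19 + B)
1/(k(-612) + f(-183)) = 1/((-52 - 612)/(-612) + (-19 - 183)) = 1/(-1/612*(-664) - 202) = 1/(166/153 - 202) = 1/(-30740/153) = -153/30740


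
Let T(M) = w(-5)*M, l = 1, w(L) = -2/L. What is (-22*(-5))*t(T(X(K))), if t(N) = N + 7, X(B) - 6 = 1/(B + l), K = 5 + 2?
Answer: 2079/2 ≈ 1039.5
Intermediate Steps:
K = 7
X(B) = 6 + 1/(1 + B) (X(B) = 6 + 1/(B + 1) = 6 + 1/(1 + B))
T(M) = 2*M/5 (T(M) = (-2/(-5))*M = (-2*(-⅕))*M = 2*M/5)
t(N) = 7 + N
(-22*(-5))*t(T(X(K))) = (-22*(-5))*(7 + 2*((7 + 6*7)/(1 + 7))/5) = 110*(7 + 2*((7 + 42)/8)/5) = 110*(7 + 2*((⅛)*49)/5) = 110*(7 + (⅖)*(49/8)) = 110*(7 + 49/20) = 110*(189/20) = 2079/2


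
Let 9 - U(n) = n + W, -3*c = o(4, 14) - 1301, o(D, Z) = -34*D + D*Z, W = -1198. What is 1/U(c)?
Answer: 3/2240 ≈ 0.0013393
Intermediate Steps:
c = 1381/3 (c = -(4*(-34 + 14) - 1301)/3 = -(4*(-20) - 1301)/3 = -(-80 - 1301)/3 = -1/3*(-1381) = 1381/3 ≈ 460.33)
U(n) = 1207 - n (U(n) = 9 - (n - 1198) = 9 - (-1198 + n) = 9 + (1198 - n) = 1207 - n)
1/U(c) = 1/(1207 - 1*1381/3) = 1/(1207 - 1381/3) = 1/(2240/3) = 3/2240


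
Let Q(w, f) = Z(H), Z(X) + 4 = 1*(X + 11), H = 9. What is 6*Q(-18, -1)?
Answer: 96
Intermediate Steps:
Z(X) = 7 + X (Z(X) = -4 + 1*(X + 11) = -4 + 1*(11 + X) = -4 + (11 + X) = 7 + X)
Q(w, f) = 16 (Q(w, f) = 7 + 9 = 16)
6*Q(-18, -1) = 6*16 = 96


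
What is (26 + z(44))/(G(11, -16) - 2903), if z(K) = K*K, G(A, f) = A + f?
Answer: -981/1454 ≈ -0.67469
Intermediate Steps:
z(K) = K²
(26 + z(44))/(G(11, -16) - 2903) = (26 + 44²)/((11 - 16) - 2903) = (26 + 1936)/(-5 - 2903) = 1962/(-2908) = 1962*(-1/2908) = -981/1454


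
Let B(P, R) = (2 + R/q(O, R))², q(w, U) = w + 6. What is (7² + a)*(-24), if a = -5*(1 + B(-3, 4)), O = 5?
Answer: -46656/121 ≈ -385.59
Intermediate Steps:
q(w, U) = 6 + w
B(P, R) = (2 + R/11)² (B(P, R) = (2 + R/(6 + 5))² = (2 + R/11)²)
a = -3985/121 (a = -5*(1 + (22 + 4)²/121) = -5*(1 + (1/121)*26²) = -5*(1 + (1/121)*676) = -5*(1 + 676/121) = -5*797/121 = -3985/121 ≈ -32.934)
(7² + a)*(-24) = (7² - 3985/121)*(-24) = (49 - 3985/121)*(-24) = (1944/121)*(-24) = -46656/121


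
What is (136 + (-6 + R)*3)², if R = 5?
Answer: 17689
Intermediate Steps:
(136 + (-6 + R)*3)² = (136 + (-6 + 5)*3)² = (136 - 1*3)² = (136 - 3)² = 133² = 17689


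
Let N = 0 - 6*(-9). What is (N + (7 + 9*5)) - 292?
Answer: -186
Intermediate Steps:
N = 54 (N = 0 + 54 = 54)
(N + (7 + 9*5)) - 292 = (54 + (7 + 9*5)) - 292 = (54 + (7 + 45)) - 292 = (54 + 52) - 292 = 106 - 292 = -186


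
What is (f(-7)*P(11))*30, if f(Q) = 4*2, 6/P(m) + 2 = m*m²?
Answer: 480/443 ≈ 1.0835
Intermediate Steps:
P(m) = 6/(-2 + m³) (P(m) = 6/(-2 + m*m²) = 6/(-2 + m³))
f(Q) = 8
(f(-7)*P(11))*30 = (8*(6/(-2 + 11³)))*30 = (8*(6/(-2 + 1331)))*30 = (8*(6/1329))*30 = (8*(6*(1/1329)))*30 = (8*(2/443))*30 = (16/443)*30 = 480/443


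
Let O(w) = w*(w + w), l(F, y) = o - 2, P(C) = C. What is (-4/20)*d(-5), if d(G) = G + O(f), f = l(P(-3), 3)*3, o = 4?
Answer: -67/5 ≈ -13.400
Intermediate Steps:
l(F, y) = 2 (l(F, y) = 4 - 2 = 2)
f = 6 (f = 2*3 = 6)
O(w) = 2*w² (O(w) = w*(2*w) = 2*w²)
d(G) = 72 + G (d(G) = G + 2*6² = G + 2*36 = G + 72 = 72 + G)
(-4/20)*d(-5) = (-4/20)*(72 - 5) = -4*1/20*67 = -⅕*67 = -67/5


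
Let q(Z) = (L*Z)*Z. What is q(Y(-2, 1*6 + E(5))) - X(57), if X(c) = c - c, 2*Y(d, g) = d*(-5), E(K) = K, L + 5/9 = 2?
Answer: 325/9 ≈ 36.111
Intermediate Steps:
L = 13/9 (L = -5/9 + 2 = 13/9 ≈ 1.4444)
Y(d, g) = -5*d/2 (Y(d, g) = (d*(-5))/2 = (-5*d)/2 = -5*d/2)
X(c) = 0
q(Z) = 13*Z**2/9 (q(Z) = (13*Z/9)*Z = 13*Z**2/9)
q(Y(-2, 1*6 + E(5))) - X(57) = 13*(-5/2*(-2))**2/9 - 1*0 = (13/9)*5**2 + 0 = (13/9)*25 + 0 = 325/9 + 0 = 325/9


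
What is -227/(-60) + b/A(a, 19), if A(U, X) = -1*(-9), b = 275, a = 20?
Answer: 6181/180 ≈ 34.339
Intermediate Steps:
A(U, X) = 9
-227/(-60) + b/A(a, 19) = -227/(-60) + 275/9 = -227*(-1/60) + 275*(⅑) = 227/60 + 275/9 = 6181/180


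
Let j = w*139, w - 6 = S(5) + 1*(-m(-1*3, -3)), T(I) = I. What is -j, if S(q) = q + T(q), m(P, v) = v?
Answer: -2641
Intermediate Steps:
S(q) = 2*q (S(q) = q + q = 2*q)
w = 19 (w = 6 + (2*5 + 1*(-1*(-3))) = 6 + (10 + 1*3) = 6 + (10 + 3) = 6 + 13 = 19)
j = 2641 (j = 19*139 = 2641)
-j = -1*2641 = -2641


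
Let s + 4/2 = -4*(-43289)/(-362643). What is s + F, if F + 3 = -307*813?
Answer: -90514415384/362643 ≈ -2.4960e+5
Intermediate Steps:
F = -249594 (F = -3 - 307*813 = -3 - 249591 = -249594)
s = -898442/362643 (s = -2 - 4*(-43289)/(-362643) = -2 + 173156*(-1/362643) = -2 - 173156/362643 = -898442/362643 ≈ -2.4775)
s + F = -898442/362643 - 249594 = -90514415384/362643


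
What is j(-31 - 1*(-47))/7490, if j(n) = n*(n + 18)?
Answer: 272/3745 ≈ 0.072630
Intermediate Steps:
j(n) = n*(18 + n)
j(-31 - 1*(-47))/7490 = ((-31 - 1*(-47))*(18 + (-31 - 1*(-47))))/7490 = ((-31 + 47)*(18 + (-31 + 47)))*(1/7490) = (16*(18 + 16))*(1/7490) = (16*34)*(1/7490) = 544*(1/7490) = 272/3745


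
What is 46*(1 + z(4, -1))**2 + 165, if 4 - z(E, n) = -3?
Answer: 3109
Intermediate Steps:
z(E, n) = 7 (z(E, n) = 4 - 1*(-3) = 4 + 3 = 7)
46*(1 + z(4, -1))**2 + 165 = 46*(1 + 7)**2 + 165 = 46*8**2 + 165 = 46*64 + 165 = 2944 + 165 = 3109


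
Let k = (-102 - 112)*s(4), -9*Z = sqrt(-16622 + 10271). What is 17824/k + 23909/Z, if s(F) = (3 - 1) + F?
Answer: -4456/321 + 71727*I*sqrt(6351)/2117 ≈ -13.882 + 2700.1*I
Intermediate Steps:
s(F) = 2 + F
Z = -I*sqrt(6351)/9 (Z = -sqrt(-16622 + 10271)/9 = -I*sqrt(6351)/9 ≈ -8.8548*I)
k = -1284 (k = (-102 - 112)*(2 + 4) = -214*6 = -1284)
17824/k + 23909/Z = 17824/(-1284) + 23909/((-I*sqrt(6351)/9)) = 17824*(-1/1284) + 23909*(3*I*sqrt(6351)/2117) = -4456/321 + 71727*I*sqrt(6351)/2117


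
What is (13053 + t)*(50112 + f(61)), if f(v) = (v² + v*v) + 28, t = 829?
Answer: 799353324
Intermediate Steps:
f(v) = 28 + 2*v² (f(v) = (v² + v²) + 28 = 2*v² + 28 = 28 + 2*v²)
(13053 + t)*(50112 + f(61)) = (13053 + 829)*(50112 + (28 + 2*61²)) = 13882*(50112 + (28 + 2*3721)) = 13882*(50112 + (28 + 7442)) = 13882*(50112 + 7470) = 13882*57582 = 799353324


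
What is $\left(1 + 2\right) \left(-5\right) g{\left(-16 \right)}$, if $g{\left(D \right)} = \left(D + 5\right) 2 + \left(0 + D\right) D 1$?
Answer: $-3510$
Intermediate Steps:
$g{\left(D \right)} = 10 + D^{2} + 2 D$ ($g{\left(D \right)} = \left(5 + D\right) 2 + D D 1 = \left(10 + 2 D\right) + D^{2} \cdot 1 = \left(10 + 2 D\right) + D^{2} = 10 + D^{2} + 2 D$)
$\left(1 + 2\right) \left(-5\right) g{\left(-16 \right)} = \left(1 + 2\right) \left(-5\right) \left(10 + \left(-16\right)^{2} + 2 \left(-16\right)\right) = 3 \left(-5\right) \left(10 + 256 - 32\right) = \left(-15\right) 234 = -3510$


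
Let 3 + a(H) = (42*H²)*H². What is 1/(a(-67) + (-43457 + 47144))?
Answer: 1/846350766 ≈ 1.1815e-9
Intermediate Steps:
a(H) = -3 + 42*H⁴ (a(H) = -3 + (42*H²)*H² = -3 + 42*H⁴)
1/(a(-67) + (-43457 + 47144)) = 1/((-3 + 42*(-67)⁴) + (-43457 + 47144)) = 1/((-3 + 42*20151121) + 3687) = 1/((-3 + 846347082) + 3687) = 1/(846347079 + 3687) = 1/846350766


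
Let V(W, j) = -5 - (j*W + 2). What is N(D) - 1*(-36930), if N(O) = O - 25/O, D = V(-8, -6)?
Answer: 405630/11 ≈ 36875.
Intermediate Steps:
V(W, j) = -7 - W*j (V(W, j) = -5 - (W*j + 2) = -5 - (2 + W*j) = -5 + (-2 - W*j) = -7 - W*j)
D = -55 (D = -7 - 1*(-8)*(-6) = -7 - 48 = -55)
N(O) = O - 25/O
N(D) - 1*(-36930) = (-55 - 25/(-55)) - 1*(-36930) = (-55 - 25*(-1/55)) + 36930 = (-55 + 5/11) + 36930 = -600/11 + 36930 = 405630/11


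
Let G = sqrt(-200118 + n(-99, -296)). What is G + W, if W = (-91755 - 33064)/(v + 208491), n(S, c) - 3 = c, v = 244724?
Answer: -124819/453215 + I*sqrt(200411) ≈ -0.27541 + 447.67*I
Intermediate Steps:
n(S, c) = 3 + c
G = I*sqrt(200411) (G = sqrt(-200118 + (3 - 296)) = sqrt(-200118 - 293) = sqrt(-200411) = I*sqrt(200411) ≈ 447.67*I)
W = -124819/453215 (W = (-91755 - 33064)/(244724 + 208491) = -124819/453215 ≈ -0.27541)
G + W = I*sqrt(200411) - 124819/453215 = -124819/453215 + I*sqrt(200411)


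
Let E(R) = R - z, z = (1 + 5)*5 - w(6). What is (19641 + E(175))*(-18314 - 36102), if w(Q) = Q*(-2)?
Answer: -1076021984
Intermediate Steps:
w(Q) = -2*Q
z = 42 (z = (1 + 5)*5 - (-2)*6 = 6*5 - 1*(-12) = 30 + 12 = 42)
E(R) = -42 + R (E(R) = R - 1*42 = R - 42 = -42 + R)
(19641 + E(175))*(-18314 - 36102) = (19641 + (-42 + 175))*(-18314 - 36102) = (19641 + 133)*(-54416) = 19774*(-54416) = -1076021984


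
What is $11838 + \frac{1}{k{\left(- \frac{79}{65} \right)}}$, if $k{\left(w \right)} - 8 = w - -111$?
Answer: $\frac{90631793}{7656} \approx 11838.0$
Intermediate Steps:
$k{\left(w \right)} = 119 + w$ ($k{\left(w \right)} = 8 + \left(w - -111\right) = 8 + \left(w + 111\right) = 8 + \left(111 + w\right) = 119 + w$)
$11838 + \frac{1}{k{\left(- \frac{79}{65} \right)}} = 11838 + \frac{1}{119 - \frac{79}{65}} = 11838 + \frac{1}{\frac{7656}{65}} = 11838 + \frac{65}{7656} = \frac{90631793}{7656}$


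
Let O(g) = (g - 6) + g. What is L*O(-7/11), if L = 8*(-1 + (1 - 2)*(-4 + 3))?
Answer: 0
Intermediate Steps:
O(g) = -6 + 2*g (O(g) = (-6 + g) + g = -6 + 2*g)
L = 0 (L = 8*(-1 - 1*(-1)) = 8*(-1 + 1) = 8*0 = 0)
L*O(-7/11) = 0*(-6 + 2*(-7/11)) = 0*(-6 - 14/11) = 0*(-80/11) = 0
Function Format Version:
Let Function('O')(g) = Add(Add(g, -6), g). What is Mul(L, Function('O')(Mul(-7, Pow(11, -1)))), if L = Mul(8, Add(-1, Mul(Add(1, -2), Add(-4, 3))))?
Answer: 0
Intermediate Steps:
Function('O')(g) = Add(-6, Mul(2, g)) (Function('O')(g) = Add(Add(-6, g), g) = Add(-6, Mul(2, g)))
L = 0 (L = Mul(8, Add(-1, Mul(-1, -1))) = Mul(8, Add(-1, 1)) = Mul(8, 0) = 0)
Mul(L, Function('O')(Mul(-7, Pow(11, -1)))) = Mul(0, Add(-6, Mul(2, Mul(-7, Pow(11, -1))))) = Mul(0, Add(-6, Mul(2, Mul(-7, Rational(1, 11))))) = Mul(0, Add(-6, Mul(2, Rational(-7, 11)))) = Mul(0, Add(-6, Rational(-14, 11))) = Mul(0, Rational(-80, 11)) = 0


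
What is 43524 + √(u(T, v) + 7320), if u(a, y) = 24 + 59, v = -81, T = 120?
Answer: 43524 + √7403 ≈ 43610.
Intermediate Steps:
u(a, y) = 83
43524 + √(u(T, v) + 7320) = 43524 + √(83 + 7320) = 43524 + √7403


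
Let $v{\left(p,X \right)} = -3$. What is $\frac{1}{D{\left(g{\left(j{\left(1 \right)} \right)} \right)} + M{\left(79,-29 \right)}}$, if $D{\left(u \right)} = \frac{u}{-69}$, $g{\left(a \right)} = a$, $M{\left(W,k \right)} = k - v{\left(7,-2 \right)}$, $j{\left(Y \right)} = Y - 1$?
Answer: $- \frac{1}{26} \approx -0.038462$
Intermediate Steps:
$j{\left(Y \right)} = -1 + Y$
$M{\left(W,k \right)} = 3 + k$ ($M{\left(W,k \right)} = k - -3 = k + 3 = 3 + k$)
$D{\left(u \right)} = - \frac{u}{69}$ ($D{\left(u \right)} = u \left(- \frac{1}{69}\right) = - \frac{u}{69}$)
$\frac{1}{D{\left(g{\left(j{\left(1 \right)} \right)} \right)} + M{\left(79,-29 \right)}} = \frac{1}{- \frac{-1 + 1}{69} + \left(3 - 29\right)} = \frac{1}{\left(- \frac{1}{69}\right) 0 - 26} = \frac{1}{0 - 26} = \frac{1}{-26} = - \frac{1}{26}$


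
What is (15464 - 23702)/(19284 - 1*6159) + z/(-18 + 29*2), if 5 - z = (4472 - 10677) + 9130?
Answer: -322121/4375 ≈ -73.628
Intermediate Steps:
z = -2920 (z = 5 - ((4472 - 10677) + 9130) = 5 - (-6205 + 9130) = 5 - 1*2925 = 5 - 2925 = -2920)
(15464 - 23702)/(19284 - 1*6159) + z/(-18 + 29*2) = (15464 - 23702)/(19284 - 1*6159) - 2920/(-18 + 29*2) = -8238/(19284 - 6159) - 2920/(-18 + 58) = -8238/13125 - 2920/40 = -8238*1/13125 - 2920*1/40 = -2746/4375 - 73 = -322121/4375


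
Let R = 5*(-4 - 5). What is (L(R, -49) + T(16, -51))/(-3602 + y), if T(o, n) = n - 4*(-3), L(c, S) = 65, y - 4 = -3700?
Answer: -13/3649 ≈ -0.0035626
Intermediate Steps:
y = -3696 (y = 4 - 3700 = -3696)
R = -45 (R = 5*(-9) = -45)
T(o, n) = 12 + n (T(o, n) = n + 12 = 12 + n)
(L(R, -49) + T(16, -51))/(-3602 + y) = (65 + (12 - 51))/(-3602 - 3696) = (65 - 39)/(-7298) = 26*(-1/7298) = -13/3649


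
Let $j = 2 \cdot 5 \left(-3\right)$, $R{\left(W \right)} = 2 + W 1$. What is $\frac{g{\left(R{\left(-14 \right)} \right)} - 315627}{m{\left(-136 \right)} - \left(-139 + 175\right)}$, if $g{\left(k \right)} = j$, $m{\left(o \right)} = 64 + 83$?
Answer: $- \frac{105219}{37} \approx -2843.8$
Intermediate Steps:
$R{\left(W \right)} = 2 + W$
$m{\left(o \right)} = 147$
$j = -30$ ($j = 10 \left(-3\right) = -30$)
$g{\left(k \right)} = -30$
$\frac{g{\left(R{\left(-14 \right)} \right)} - 315627}{m{\left(-136 \right)} - \left(-139 + 175\right)} = \frac{-30 - 315627}{147 - \left(-139 + 175\right)} = - \frac{315657}{147 - 36} = - \frac{315657}{111} = \left(-315657\right) \frac{1}{111} = - \frac{105219}{37}$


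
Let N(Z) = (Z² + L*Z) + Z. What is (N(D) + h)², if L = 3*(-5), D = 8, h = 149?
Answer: 10201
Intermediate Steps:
L = -15
N(Z) = Z² - 14*Z (N(Z) = (Z² - 15*Z) + Z = Z² - 14*Z)
(N(D) + h)² = (8*(-14 + 8) + 149)² = (8*(-6) + 149)² = (-48 + 149)² = 101² = 10201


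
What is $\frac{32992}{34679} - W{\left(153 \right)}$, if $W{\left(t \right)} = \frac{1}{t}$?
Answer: $\frac{5013097}{5305887} \approx 0.94482$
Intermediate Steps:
$\frac{32992}{34679} - W{\left(153 \right)} = \frac{32992}{34679} - \frac{1}{153} = \frac{5013097}{5305887}$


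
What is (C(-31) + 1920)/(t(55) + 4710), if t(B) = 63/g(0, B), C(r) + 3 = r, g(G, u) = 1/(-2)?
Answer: 943/2292 ≈ 0.41143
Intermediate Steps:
g(G, u) = -1/2
C(r) = -3 + r
t(B) = -126 (t(B) = 63/(-1/2) = 63*(-2) = -126)
(C(-31) + 1920)/(t(55) + 4710) = ((-3 - 31) + 1920)/(-126 + 4710) = (-34 + 1920)/4584 = 1886*(1/4584) = 943/2292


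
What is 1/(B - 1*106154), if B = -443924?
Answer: -1/550078 ≈ -1.8179e-6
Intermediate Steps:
1/(B - 1*106154) = 1/(-443924 - 1*106154) = 1/(-443924 - 106154) = 1/(-550078) = -1/550078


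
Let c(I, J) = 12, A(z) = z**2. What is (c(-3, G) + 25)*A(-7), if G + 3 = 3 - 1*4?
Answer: 1813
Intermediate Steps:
G = -4 (G = -3 + (3 - 1*4) = -3 + (3 - 4) = -3 - 1 = -4)
(c(-3, G) + 25)*A(-7) = (12 + 25)*(-7)**2 = 37*49 = 1813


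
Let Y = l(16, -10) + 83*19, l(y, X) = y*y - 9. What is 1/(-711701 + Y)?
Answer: -1/709877 ≈ -1.4087e-6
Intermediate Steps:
l(y, X) = -9 + y**2 (l(y, X) = y**2 - 9 = -9 + y**2)
Y = 1824 (Y = (-9 + 16**2) + 83*19 = (-9 + 256) + 1577 = 247 + 1577 = 1824)
1/(-711701 + Y) = 1/(-711701 + 1824) = 1/(-709877) = -1/709877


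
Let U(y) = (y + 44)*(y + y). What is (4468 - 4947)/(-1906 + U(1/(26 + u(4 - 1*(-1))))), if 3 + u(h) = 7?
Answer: 215550/856379 ≈ 0.25170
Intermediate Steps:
u(h) = 4 (u(h) = -3 + 7 = 4)
U(y) = 2*y*(44 + y) (U(y) = (44 + y)*(2*y) = 2*y*(44 + y))
(4468 - 4947)/(-1906 + U(1/(26 + u(4 - 1*(-1))))) = (4468 - 4947)/(-1906 + 2*(44 + 1/(26 + 4))/(26 + 4)) = -479/(-1906 + 2*(44 + 1/30)/30) = -479/(-1906 + 2*(1/30)*(44 + 1/30)) = -479/(-1906 + 2*(1/30)*(1321/30)) = -479/(-1906 + 1321/450) = -479/(-856379/450) = -479*(-450/856379) = 215550/856379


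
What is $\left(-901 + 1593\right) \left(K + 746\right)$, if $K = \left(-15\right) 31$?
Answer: $194452$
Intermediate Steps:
$K = -465$
$\left(-901 + 1593\right) \left(K + 746\right) = \left(-901 + 1593\right) \left(-465 + 746\right) = 692 \cdot 281 = 194452$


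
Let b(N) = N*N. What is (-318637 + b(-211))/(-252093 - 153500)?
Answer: 274116/405593 ≈ 0.67584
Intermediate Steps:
b(N) = N²
(-318637 + b(-211))/(-252093 - 153500) = (-318637 + (-211)²)/(-252093 - 153500) = (-318637 + 44521)/(-405593) = -274116*(-1/405593) = 274116/405593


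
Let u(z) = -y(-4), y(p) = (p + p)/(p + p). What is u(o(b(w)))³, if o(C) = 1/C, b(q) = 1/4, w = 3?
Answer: -1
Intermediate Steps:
b(q) = ¼
y(p) = 1 (y(p) = (2*p)/((2*p)) = (2*p)*(1/(2*p)) = 1)
u(z) = -1 (u(z) = -1*1 = -1)
u(o(b(w)))³ = (-1)³ = -1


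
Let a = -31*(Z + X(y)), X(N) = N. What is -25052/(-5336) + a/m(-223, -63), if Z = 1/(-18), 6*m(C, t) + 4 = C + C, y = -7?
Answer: 800773/450225 ≈ 1.7786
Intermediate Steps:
m(C, t) = -2/3 + C/3 (m(C, t) = -2/3 + (C + C)/6 = -2/3 + (2*C)/6 = -2/3 + C/3)
Z = -1/18 ≈ -0.055556
a = 3937/18 (a = -31*(-1/18 - 7) = -31*(-127/18) = 3937/18 ≈ 218.72)
-25052/(-5336) + a/m(-223, -63) = -25052/(-5336) + 3937/(18*(-2/3 + (1/3)*(-223))) = -25052*(-1/5336) + 3937/(18*(-2/3 - 223/3)) = 6263/1334 + (3937/18)/(-75) = 6263/1334 + (3937/18)*(-1/75) = 6263/1334 - 3937/1350 = 800773/450225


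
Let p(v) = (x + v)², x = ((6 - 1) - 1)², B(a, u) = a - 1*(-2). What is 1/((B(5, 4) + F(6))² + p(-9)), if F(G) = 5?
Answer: 1/193 ≈ 0.0051813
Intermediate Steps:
B(a, u) = 2 + a (B(a, u) = a + 2 = 2 + a)
x = 16 (x = (5 - 1)² = 4² = 16)
p(v) = (16 + v)²
1/((B(5, 4) + F(6))² + p(-9)) = 1/(((2 + 5) + 5)² + (16 - 9)²) = 1/((7 + 5)² + 7²) = 1/(12² + 49) = 1/(144 + 49) = 1/193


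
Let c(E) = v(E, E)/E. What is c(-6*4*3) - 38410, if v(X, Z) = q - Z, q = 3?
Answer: -921865/24 ≈ -38411.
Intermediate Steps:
v(X, Z) = 3 - Z
c(E) = (3 - E)/E
c(-6*4*3) - 38410 = (3 - (-6*4)*3)/((-6*4*3)) - 38410 = (3 - (-24)*3)/((-24*3)) - 38410 = (3 - 1*(-72))/(-72) - 38410 = -(3 + 72)/72 - 38410 = -1/72*75 - 38410 = -25/24 - 38410 = -921865/24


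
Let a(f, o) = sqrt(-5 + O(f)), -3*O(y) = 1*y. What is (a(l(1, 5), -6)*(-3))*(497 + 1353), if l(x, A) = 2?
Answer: -1850*I*sqrt(51) ≈ -13212.0*I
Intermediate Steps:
O(y) = -y/3
a(f, o) = sqrt(-5 - f/3)
(a(l(1, 5), -6)*(-3))*(497 + 1353) = ((sqrt(-45 - 3*2)/3)*(-3))*(497 + 1353) = ((sqrt(-45 - 6)/3)*(-3))*1850 = ((sqrt(-51)/3)*(-3))*1850 = (((I*sqrt(51))/3)*(-3))*1850 = ((I*sqrt(51)/3)*(-3))*1850 = -I*sqrt(51)*1850 = -1850*I*sqrt(51)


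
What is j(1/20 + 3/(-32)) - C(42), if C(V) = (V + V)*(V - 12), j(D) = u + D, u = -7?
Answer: -404327/160 ≈ -2527.0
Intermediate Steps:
j(D) = -7 + D
C(V) = 2*V*(-12 + V) (C(V) = (2*V)*(-12 + V) = 2*V*(-12 + V))
j(1/20 + 3/(-32)) - C(42) = (-7 + (1/20 + 3/(-32))) - 2*42*(-12 + 42) = (-7 + (1*(1/20) + 3*(-1/32))) - 2*42*30 = (-7 + (1/20 - 3/32)) - 1*2520 = (-7 - 7/160) - 2520 = -1127/160 - 2520 = -404327/160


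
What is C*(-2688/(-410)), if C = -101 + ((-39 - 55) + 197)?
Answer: 2688/205 ≈ 13.112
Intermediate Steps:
C = 2 (C = -101 + (-94 + 197) = -101 + 103 = 2)
C*(-2688/(-410)) = 2*(-2688/(-410)) = 2*(-2688*(-1/410)) = 2*(1344/205) = 2688/205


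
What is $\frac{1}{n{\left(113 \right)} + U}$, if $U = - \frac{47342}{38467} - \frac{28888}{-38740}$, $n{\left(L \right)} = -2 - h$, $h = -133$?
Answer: $\frac{28657915}{3740286973} \approx 0.007662$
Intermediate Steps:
$n{\left(L \right)} = 131$ ($n{\left(L \right)} = -2 - -133 = -2 + 133 = 131$)
$U = - \frac{13899892}{28657915}$ ($U = \left(-47342\right) \frac{1}{38467} - - \frac{7222}{9685} = - \frac{47342}{38467} + \frac{7222}{9685} = - \frac{13899892}{28657915} \approx -0.48503$)
$\frac{1}{n{\left(113 \right)} + U} = \frac{1}{131 - \frac{13899892}{28657915}} = \frac{1}{\frac{3740286973}{28657915}} = \frac{28657915}{3740286973}$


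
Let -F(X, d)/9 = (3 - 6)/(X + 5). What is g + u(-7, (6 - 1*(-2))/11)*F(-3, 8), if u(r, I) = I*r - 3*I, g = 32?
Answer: -728/11 ≈ -66.182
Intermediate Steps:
F(X, d) = 27/(5 + X) (F(X, d) = -9*(3 - 6)/(X + 5) = -(-27)/(5 + X) = 27/(5 + X))
u(r, I) = -3*I + I*r
g + u(-7, (6 - 1*(-2))/11)*F(-3, 8) = 32 + (((6 - 1*(-2))/11)*(-3 - 7))*(27/(5 - 3)) = 32 + (((6 + 2)*(1/11))*(-10))*(27/2) = 32 + ((8*(1/11))*(-10))*(27*(½)) = 32 + ((8/11)*(-10))*(27/2) = 32 - 80/11*27/2 = 32 - 1080/11 = -728/11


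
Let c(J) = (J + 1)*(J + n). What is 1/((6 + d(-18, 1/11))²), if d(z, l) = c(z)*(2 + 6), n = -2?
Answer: 1/7431076 ≈ 1.3457e-7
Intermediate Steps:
c(J) = (1 + J)*(-2 + J) (c(J) = (J + 1)*(J - 2) = (1 + J)*(-2 + J))
d(z, l) = -16 - 8*z + 8*z² (d(z, l) = (-2 + z² - z)*(2 + 6) = (-2 + z² - z)*8 = -16 - 8*z + 8*z²)
1/((6 + d(-18, 1/11))²) = 1/((6 + (-16 - 8*(-18) + 8*(-18)²))²) = 1/((6 + (-16 + 144 + 8*324))²) = 1/((6 + (-16 + 144 + 2592))²) = 1/((6 + 2720)²) = 1/(2726²) = 1/7431076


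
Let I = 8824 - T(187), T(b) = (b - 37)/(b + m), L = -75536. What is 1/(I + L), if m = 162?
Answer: -349/23282638 ≈ -1.4990e-5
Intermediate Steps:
T(b) = (-37 + b)/(162 + b) (T(b) = (b - 37)/(b + 162) = (-37 + b)/(162 + b))
I = 3079426/349 (I = 8824 - (-37 + 187)/(162 + 187) = 8824 - 150/349 = 3079426/349 ≈ 8823.6)
1/(I + L) = 1/(3079426/349 - 75536) = 1/(-23282638/349) = -349/23282638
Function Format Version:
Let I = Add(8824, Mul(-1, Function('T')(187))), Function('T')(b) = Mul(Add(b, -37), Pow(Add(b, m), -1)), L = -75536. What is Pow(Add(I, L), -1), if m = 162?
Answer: Rational(-349, 23282638) ≈ -1.4990e-5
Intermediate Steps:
Function('T')(b) = Mul(Pow(Add(162, b), -1), Add(-37, b)) (Function('T')(b) = Mul(Add(b, -37), Pow(Add(b, 162), -1)) = Mul(Add(-37, b), Pow(Add(162, b), -1)) = Mul(Pow(Add(162, b), -1), Add(-37, b)))
I = Rational(3079426, 349) (I = Add(8824, Mul(-1, Mul(Pow(Add(162, 187), -1), Add(-37, 187)))) = Add(8824, Mul(-1, Mul(Pow(349, -1), 150))) = Add(8824, Mul(-1, Mul(Rational(1, 349), 150))) = Add(8824, Mul(-1, Rational(150, 349))) = Add(8824, Rational(-150, 349)) = Rational(3079426, 349) ≈ 8823.6)
Pow(Add(I, L), -1) = Pow(Add(Rational(3079426, 349), -75536), -1) = Pow(Rational(-23282638, 349), -1) = Rational(-349, 23282638)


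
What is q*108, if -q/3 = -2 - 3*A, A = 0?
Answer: 648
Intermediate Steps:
q = 6 (q = -3*(-2 - 3*0) = -3*(-2 + 0) = -3*(-2) = 6)
q*108 = 6*108 = 648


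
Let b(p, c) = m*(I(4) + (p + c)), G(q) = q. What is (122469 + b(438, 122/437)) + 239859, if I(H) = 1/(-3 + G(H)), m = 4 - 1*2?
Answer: 158721266/437 ≈ 3.6321e+5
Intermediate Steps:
m = 2 (m = 4 - 2 = 2)
I(H) = 1/(-3 + H)
b(p, c) = 2 + 2*c + 2*p (b(p, c) = 2*(1/(-3 + 4) + (p + c)) = 2*(1/1 + (c + p)) = 2*(1 + (c + p)) = 2*(1 + c + p) = 2 + 2*c + 2*p)
(122469 + b(438, 122/437)) + 239859 = (122469 + (2 + 2*(122/437) + 2*438)) + 239859 = (122469 + (2 + 2*(122*(1/437)) + 876)) + 239859 = (122469 + (2 + 2*(122/437) + 876)) + 239859 = (122469 + (2 + 244/437 + 876)) + 239859 = (122469 + 383930/437) + 239859 = 53902883/437 + 239859 = 158721266/437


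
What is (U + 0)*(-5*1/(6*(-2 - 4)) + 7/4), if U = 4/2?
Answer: 34/9 ≈ 3.7778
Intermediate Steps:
U = 2 (U = (1/2)*4 = 2)
(U + 0)*(-5*1/(6*(-2 - 4)) + 7/4) = (2 + 0)*(-5*1/(6*(-2 - 4)) + 7/4) = 2*(-5/((-6*6)) + 7*(1/4)) = 2*(-5/(-36) + 7/4) = 2*(-5*(-1/36) + 7/4) = 2*(5/36 + 7/4) = 2*(17/9) = 34/9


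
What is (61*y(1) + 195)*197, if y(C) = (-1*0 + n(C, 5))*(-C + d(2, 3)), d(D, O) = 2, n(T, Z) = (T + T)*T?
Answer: 62449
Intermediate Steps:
n(T, Z) = 2*T**2 (n(T, Z) = (2*T)*T = 2*T**2)
y(C) = 2*C**2*(2 - C) (y(C) = (-1*0 + 2*C**2)*(-C + 2) = (0 + 2*C**2)*(2 - C) = (2*C**2)*(2 - C) = 2*C**2*(2 - C))
(61*y(1) + 195)*197 = (61*(2*1**2*(2 - 1*1)) + 195)*197 = (61*(2*1*(2 - 1)) + 195)*197 = (61*(2*1*1) + 195)*197 = (61*2 + 195)*197 = (122 + 195)*197 = 317*197 = 62449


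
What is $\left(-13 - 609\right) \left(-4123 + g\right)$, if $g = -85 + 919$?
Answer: $2045758$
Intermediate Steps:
$g = 834$
$\left(-13 - 609\right) \left(-4123 + g\right) = \left(-13 - 609\right) \left(-4123 + 834\right) = \left(-622\right) \left(-3289\right) = 2045758$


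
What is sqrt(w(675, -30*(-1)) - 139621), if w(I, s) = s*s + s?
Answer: I*sqrt(138691) ≈ 372.41*I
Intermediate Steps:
w(I, s) = s + s**2 (w(I, s) = s**2 + s = s + s**2)
sqrt(w(675, -30*(-1)) - 139621) = sqrt((-30*(-1))*(1 - 30*(-1)) - 139621) = sqrt(30*(1 + 30) - 139621) = sqrt(30*31 - 139621) = sqrt(930 - 139621) = sqrt(-138691) = I*sqrt(138691)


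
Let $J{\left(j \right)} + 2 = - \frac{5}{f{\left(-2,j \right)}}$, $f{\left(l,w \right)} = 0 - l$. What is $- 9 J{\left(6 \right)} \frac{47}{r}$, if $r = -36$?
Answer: $- \frac{423}{8} \approx -52.875$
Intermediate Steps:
$f{\left(l,w \right)} = - l$
$J{\left(j \right)} = - \frac{9}{2}$ ($J{\left(j \right)} = -2 - \frac{5}{\left(-1\right) \left(-2\right)} = -2 - \frac{5}{2} = - \frac{9}{2}$)
$- 9 J{\left(6 \right)} \frac{47}{r} = \left(-9\right) \left(- \frac{9}{2}\right) \frac{47}{-36} = \frac{81 \cdot 47 \left(- \frac{1}{36}\right)}{2} = \frac{81}{2} \left(- \frac{47}{36}\right) = - \frac{423}{8}$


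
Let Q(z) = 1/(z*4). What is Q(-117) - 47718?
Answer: -22332025/468 ≈ -47718.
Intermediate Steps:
Q(z) = 1/(4*z)
Q(-117) - 47718 = (¼)/(-117) - 47718 = (¼)*(-1/117) - 47718 = -1/468 - 47718 = -22332025/468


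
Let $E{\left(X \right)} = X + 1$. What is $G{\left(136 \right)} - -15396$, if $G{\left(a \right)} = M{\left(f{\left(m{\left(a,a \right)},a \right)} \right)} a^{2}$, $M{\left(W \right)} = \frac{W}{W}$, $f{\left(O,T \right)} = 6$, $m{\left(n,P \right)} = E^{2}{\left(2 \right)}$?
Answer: $33892$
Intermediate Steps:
$E{\left(X \right)} = 1 + X$
$m{\left(n,P \right)} = 9$ ($m{\left(n,P \right)} = \left(1 + 2\right)^{2} = 3^{2} = 9$)
$M{\left(W \right)} = 1$
$G{\left(a \right)} = a^{2}$ ($G{\left(a \right)} = 1 a^{2} = a^{2}$)
$G{\left(136 \right)} - -15396 = 136^{2} - -15396 = 18496 + 15396 = 33892$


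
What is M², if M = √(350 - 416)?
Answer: -66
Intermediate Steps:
M = I*√66 (M = √(-66) = I*√66 ≈ 8.124*I)
M² = (I*√66)² = -66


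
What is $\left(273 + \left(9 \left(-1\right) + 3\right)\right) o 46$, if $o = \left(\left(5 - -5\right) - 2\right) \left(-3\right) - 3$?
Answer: $-331614$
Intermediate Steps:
$o = -27$ ($o = \left(\left(5 + 5\right) - 2\right) \left(-3\right) - 3 = \left(10 - 2\right) \left(-3\right) - 3 = 8 \left(-3\right) - 3 = -24 - 3 = -27$)
$\left(273 + \left(9 \left(-1\right) + 3\right)\right) o 46 = \left(273 + \left(9 \left(-1\right) + 3\right)\right) \left(\left(-27\right) 46\right) = \left(273 + \left(-9 + 3\right)\right) \left(-1242\right) = \left(273 - 6\right) \left(-1242\right) = 267 \left(-1242\right) = -331614$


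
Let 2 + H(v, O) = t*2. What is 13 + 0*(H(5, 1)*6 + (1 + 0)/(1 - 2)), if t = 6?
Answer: 13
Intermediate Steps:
H(v, O) = 10 (H(v, O) = -2 + 6*2 = -2 + 12 = 10)
13 + 0*(H(5, 1)*6 + (1 + 0)/(1 - 2)) = 13 + 0*(10*6 + (1 + 0)/(1 - 2)) = 13 + 0*(60 + 1/(-1)) = 13 + 0*(60 - 1*1) = 13 + 0*(60 - 1) = 13 + 0*59 = 13 + 0 = 13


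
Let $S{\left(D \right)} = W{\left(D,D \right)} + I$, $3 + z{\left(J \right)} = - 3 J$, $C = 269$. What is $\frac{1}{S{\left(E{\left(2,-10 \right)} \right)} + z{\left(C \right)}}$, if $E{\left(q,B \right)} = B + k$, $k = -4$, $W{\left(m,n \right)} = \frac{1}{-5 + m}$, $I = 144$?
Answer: $- \frac{19}{12655} \approx -0.0015014$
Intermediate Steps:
$z{\left(J \right)} = -3 - 3 J$
$E{\left(q,B \right)} = -4 + B$ ($E{\left(q,B \right)} = B - 4 = -4 + B$)
$S{\left(D \right)} = 144 + \frac{1}{-5 + D}$ ($S{\left(D \right)} = \frac{1}{-5 + D} + 144 = 144 + \frac{1}{-5 + D}$)
$\frac{1}{S{\left(E{\left(2,-10 \right)} \right)} + z{\left(C \right)}} = \frac{1}{\frac{-719 + 144 \left(-4 - 10\right)}{-5 - 14} - 810} = \frac{1}{\frac{-719 + 144 \left(-14\right)}{-5 - 14} - 810} = \frac{1}{\frac{-719 - 2016}{-19} - 810} = \frac{1}{\left(- \frac{1}{19}\right) \left(-2735\right) - 810} = \frac{1}{\frac{2735}{19} - 810} = \frac{1}{- \frac{12655}{19}} = - \frac{19}{12655}$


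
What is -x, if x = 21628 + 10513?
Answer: -32141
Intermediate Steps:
x = 32141
-x = -1*32141 = -32141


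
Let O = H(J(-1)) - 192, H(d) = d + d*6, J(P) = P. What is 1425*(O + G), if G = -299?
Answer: -709650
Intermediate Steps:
H(d) = 7*d (H(d) = d + 6*d = 7*d)
O = -199 (O = 7*(-1) - 192 = -7 - 192 = -199)
1425*(O + G) = 1425*(-199 - 299) = 1425*(-498) = -709650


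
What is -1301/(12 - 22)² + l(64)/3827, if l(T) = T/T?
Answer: -4978827/382700 ≈ -13.010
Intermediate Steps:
l(T) = 1
-1301/(12 - 22)² + l(64)/3827 = -1301/(12 - 22)² + 1/3827 = -1301/((-10)²) + 1*(1/3827) = -1301/100 + 1/3827 = -4978827/382700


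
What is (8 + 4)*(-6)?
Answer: -72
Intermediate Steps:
(8 + 4)*(-6) = 12*(-6) = -72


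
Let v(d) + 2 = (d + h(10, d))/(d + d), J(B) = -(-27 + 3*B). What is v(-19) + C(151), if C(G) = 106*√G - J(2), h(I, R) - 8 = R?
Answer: -422/19 + 106*√151 ≈ 1280.3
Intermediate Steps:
h(I, R) = 8 + R
J(B) = 27 - 3*B (J(B) = -(-27 + 3*B) = -3*(-9 + B) = 27 - 3*B)
v(d) = -2 + (8 + 2*d)/(2*d) (v(d) = -2 + (d + (8 + d))/(d + d) = -2 + (8 + 2*d)/((2*d)) = -2 + (8 + 2*d)*(1/(2*d)) = -2 + (8 + 2*d)/(2*d))
C(G) = -21 + 106*√G (C(G) = 106*√G - (27 - 3*2) = 106*√G - (27 - 6) = 106*√G - 1*21 = 106*√G - 21 = -21 + 106*√G)
v(-19) + C(151) = (4 - 1*(-19))/(-19) + (-21 + 106*√151) = -(4 + 19)/19 + (-21 + 106*√151) = -1/19*23 + (-21 + 106*√151) = -23/19 + (-21 + 106*√151) = -422/19 + 106*√151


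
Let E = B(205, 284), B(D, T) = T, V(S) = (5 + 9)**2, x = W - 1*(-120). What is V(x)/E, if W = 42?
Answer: 49/71 ≈ 0.69014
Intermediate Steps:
x = 162 (x = 42 - 1*(-120) = 42 + 120 = 162)
V(S) = 196 (V(S) = 14**2 = 196)
E = 284
V(x)/E = 196/284 = 196*(1/284) = 49/71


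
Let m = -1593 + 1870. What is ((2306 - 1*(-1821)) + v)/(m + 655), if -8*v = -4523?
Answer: 37539/7456 ≈ 5.0347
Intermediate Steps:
v = 4523/8 (v = -⅛*(-4523) = 4523/8 ≈ 565.38)
m = 277
((2306 - 1*(-1821)) + v)/(m + 655) = ((2306 - 1*(-1821)) + 4523/8)/(277 + 655) = ((2306 + 1821) + 4523/8)/932 = (4127 + 4523/8)*(1/932) = (37539/8)*(1/932) = 37539/7456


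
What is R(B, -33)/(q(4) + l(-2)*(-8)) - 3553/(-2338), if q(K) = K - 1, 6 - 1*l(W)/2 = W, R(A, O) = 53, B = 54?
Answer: 320211/292250 ≈ 1.0957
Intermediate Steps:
l(W) = 12 - 2*W
q(K) = -1 + K
R(B, -33)/(q(4) + l(-2)*(-8)) - 3553/(-2338) = 53/((-1 + 4) + (12 - 2*(-2))*(-8)) - 3553/(-2338) = 53/(3 + (12 + 4)*(-8)) - 3553*(-1/2338) = 53/(3 + 16*(-8)) + 3553/2338 = 53/(3 - 128) + 3553/2338 = 53/(-125) + 3553/2338 = 53*(-1/125) + 3553/2338 = -53/125 + 3553/2338 = 320211/292250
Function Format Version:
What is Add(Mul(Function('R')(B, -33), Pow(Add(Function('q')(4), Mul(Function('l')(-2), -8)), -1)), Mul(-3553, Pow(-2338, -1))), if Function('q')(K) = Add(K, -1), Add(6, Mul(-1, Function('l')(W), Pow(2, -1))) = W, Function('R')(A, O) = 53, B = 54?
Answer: Rational(320211, 292250) ≈ 1.0957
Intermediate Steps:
Function('l')(W) = Add(12, Mul(-2, W))
Function('q')(K) = Add(-1, K)
Add(Mul(Function('R')(B, -33), Pow(Add(Function('q')(4), Mul(Function('l')(-2), -8)), -1)), Mul(-3553, Pow(-2338, -1))) = Add(Mul(53, Pow(Add(Add(-1, 4), Mul(Add(12, Mul(-2, -2)), -8)), -1)), Mul(-3553, Pow(-2338, -1))) = Add(Mul(53, Pow(Add(3, Mul(Add(12, 4), -8)), -1)), Mul(-3553, Rational(-1, 2338))) = Add(Mul(53, Pow(Add(3, Mul(16, -8)), -1)), Rational(3553, 2338)) = Add(Mul(53, Pow(Add(3, -128), -1)), Rational(3553, 2338)) = Add(Mul(53, Pow(-125, -1)), Rational(3553, 2338)) = Add(Mul(53, Rational(-1, 125)), Rational(3553, 2338)) = Add(Rational(-53, 125), Rational(3553, 2338)) = Rational(320211, 292250)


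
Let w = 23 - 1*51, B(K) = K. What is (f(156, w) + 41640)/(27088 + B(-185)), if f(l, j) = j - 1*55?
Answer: 41557/26903 ≈ 1.5447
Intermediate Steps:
w = -28 (w = 23 - 51 = -28)
f(l, j) = -55 + j (f(l, j) = j - 55 = -55 + j)
(f(156, w) + 41640)/(27088 + B(-185)) = ((-55 - 28) + 41640)/(27088 - 185) = (-83 + 41640)/26903 = 41557*(1/26903) = 41557/26903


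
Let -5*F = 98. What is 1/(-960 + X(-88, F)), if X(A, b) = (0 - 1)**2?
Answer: -1/959 ≈ -0.0010428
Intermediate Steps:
F = -98/5 (F = -1/5*98 = -98/5 ≈ -19.600)
X(A, b) = 1 (X(A, b) = (-1)**2 = 1)
1/(-960 + X(-88, F)) = 1/(-960 + 1) = 1/(-959) = -1/959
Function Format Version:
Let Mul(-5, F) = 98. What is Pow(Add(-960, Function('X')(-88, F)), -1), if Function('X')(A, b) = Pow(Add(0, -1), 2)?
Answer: Rational(-1, 959) ≈ -0.0010428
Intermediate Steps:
F = Rational(-98, 5) (F = Mul(Rational(-1, 5), 98) = Rational(-98, 5) ≈ -19.600)
Function('X')(A, b) = 1 (Function('X')(A, b) = Pow(-1, 2) = 1)
Pow(Add(-960, Function('X')(-88, F)), -1) = Pow(Add(-960, 1), -1) = Pow(-959, -1) = Rational(-1, 959)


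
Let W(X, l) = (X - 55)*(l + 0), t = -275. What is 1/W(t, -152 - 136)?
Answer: 1/95040 ≈ 1.0522e-5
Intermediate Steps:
W(X, l) = l*(-55 + X) (W(X, l) = (-55 + X)*l = l*(-55 + X))
1/W(t, -152 - 136) = 1/((-152 - 136)*(-55 - 275)) = 1/(-288*(-330)) = 1/95040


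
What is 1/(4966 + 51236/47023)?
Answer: 47023/233567454 ≈ 0.00020133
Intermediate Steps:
1/(4966 + 51236/47023) = 1/(233567454/47023) = 47023/233567454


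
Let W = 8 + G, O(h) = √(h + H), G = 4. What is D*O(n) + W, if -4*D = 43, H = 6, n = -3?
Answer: 12 - 43*√3/4 ≈ -6.6195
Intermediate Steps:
O(h) = √(6 + h) (O(h) = √(h + 6) = √(6 + h))
D = -43/4 (D = -¼*43 = -43/4 ≈ -10.750)
W = 12 (W = 8 + 4 = 12)
D*O(n) + W = -43*√(6 - 3)/4 + 12 = -43*√3/4 + 12 = 12 - 43*√3/4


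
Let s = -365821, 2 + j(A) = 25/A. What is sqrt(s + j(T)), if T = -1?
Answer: 2*I*sqrt(91462) ≈ 604.85*I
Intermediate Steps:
j(A) = -2 + 25/A
sqrt(s + j(T)) = sqrt(-365821 + (-2 + 25/(-1))) = sqrt(-365821 + (-2 + 25*(-1))) = sqrt(-365821 + (-2 - 25)) = sqrt(-365821 - 27) = sqrt(-365848) = 2*I*sqrt(91462)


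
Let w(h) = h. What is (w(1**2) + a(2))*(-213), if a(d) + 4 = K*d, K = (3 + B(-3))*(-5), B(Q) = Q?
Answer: 639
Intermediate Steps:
K = 0 (K = (3 - 3)*(-5) = 0*(-5) = 0)
a(d) = -4 (a(d) = -4 + 0*d = -4 + 0 = -4)
(w(1**2) + a(2))*(-213) = (1**2 - 4)*(-213) = (1 - 4)*(-213) = -3*(-213) = 639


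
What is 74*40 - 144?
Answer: 2816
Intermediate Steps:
74*40 - 144 = 2960 - 144 = 2816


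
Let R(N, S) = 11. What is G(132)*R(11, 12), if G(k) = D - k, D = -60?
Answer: -2112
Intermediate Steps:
G(k) = -60 - k
G(132)*R(11, 12) = (-60 - 1*132)*11 = (-60 - 132)*11 = -192*11 = -2112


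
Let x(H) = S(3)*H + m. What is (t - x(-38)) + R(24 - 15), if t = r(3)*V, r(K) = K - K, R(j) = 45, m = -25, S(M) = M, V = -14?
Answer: 184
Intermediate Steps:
r(K) = 0
x(H) = -25 + 3*H (x(H) = 3*H - 25 = -25 + 3*H)
t = 0 (t = 0*(-14) = 0)
(t - x(-38)) + R(24 - 15) = (0 - (-25 + 3*(-38))) + 45 = (0 - (-25 - 114)) + 45 = (0 - 1*(-139)) + 45 = (0 + 139) + 45 = 139 + 45 = 184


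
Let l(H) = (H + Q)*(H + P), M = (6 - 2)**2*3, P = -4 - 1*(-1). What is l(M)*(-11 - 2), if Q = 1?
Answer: -28665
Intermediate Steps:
P = -3 (P = -4 + 1 = -3)
M = 48 (M = 4**2*3 = 16*3 = 48)
l(H) = (1 + H)*(-3 + H) (l(H) = (H + 1)*(H - 3) = (1 + H)*(-3 + H))
l(M)*(-11 - 2) = (-3 + 48**2 - 2*48)*(-11 - 2) = (-3 + 2304 - 96)*(-13) = 2205*(-13) = -28665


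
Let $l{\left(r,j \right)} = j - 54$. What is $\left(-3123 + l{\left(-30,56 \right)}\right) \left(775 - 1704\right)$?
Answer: $2899409$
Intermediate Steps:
$l{\left(r,j \right)} = -54 + j$
$\left(-3123 + l{\left(-30,56 \right)}\right) \left(775 - 1704\right) = \left(-3123 + \left(-54 + 56\right)\right) \left(775 - 1704\right) = \left(-3123 + 2\right) \left(-929\right) = \left(-3121\right) \left(-929\right) = 2899409$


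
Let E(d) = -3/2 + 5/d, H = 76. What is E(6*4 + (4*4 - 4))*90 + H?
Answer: -93/2 ≈ -46.500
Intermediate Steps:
E(d) = -3/2 + 5/d (E(d) = -3*½ + 5/d = -3/2 + 5/d)
E(6*4 + (4*4 - 4))*90 + H = (-3/2 + 5/(6*4 + (4*4 - 4)))*90 + 76 = (-3/2 + 5/(24 + (16 - 4)))*90 + 76 = (-3/2 + 5/(24 + 12))*90 + 76 = (-3/2 + 5/36)*90 + 76 = -49/36*90 + 76 = -245/2 + 76 = -93/2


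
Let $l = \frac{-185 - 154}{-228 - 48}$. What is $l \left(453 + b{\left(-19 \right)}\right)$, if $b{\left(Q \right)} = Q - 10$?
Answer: $\frac{11978}{23} \approx 520.78$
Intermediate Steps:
$l = \frac{113}{92}$ ($l = - \frac{339}{-276} = \left(-339\right) \left(- \frac{1}{276}\right) = \frac{113}{92} \approx 1.2283$)
$b{\left(Q \right)} = -10 + Q$ ($b{\left(Q \right)} = Q - 10 = -10 + Q$)
$l \left(453 + b{\left(-19 \right)}\right) = \frac{113 \left(453 - 29\right)}{92} = \frac{113}{92} \cdot 424 = \frac{11978}{23}$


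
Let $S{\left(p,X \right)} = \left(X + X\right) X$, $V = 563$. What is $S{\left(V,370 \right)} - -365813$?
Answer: $639613$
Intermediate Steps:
$S{\left(p,X \right)} = 2 X^{2}$ ($S{\left(p,X \right)} = 2 X X = 2 X^{2}$)
$S{\left(V,370 \right)} - -365813 = 2 \cdot 370^{2} - -365813 = 2 \cdot 136900 + 365813 = 273800 + 365813 = 639613$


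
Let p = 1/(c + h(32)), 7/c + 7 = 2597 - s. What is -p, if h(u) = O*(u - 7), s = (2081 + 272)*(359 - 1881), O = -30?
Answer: 3583856/2687891993 ≈ 0.0013333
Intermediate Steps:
s = -3581266 (s = 2353*(-1522) = -3581266)
h(u) = 210 - 30*u (h(u) = -30*(u - 7) = -30*(-7 + u) = 210 - 30*u)
c = 7/3583856 (c = 7/(-7 + (2597 - 1*(-3581266))) = 7/(-7 + (2597 + 3581266)) = 7/(-7 + 3583863) = 7/3583856 ≈ 1.9532e-6)
p = -3583856/2687891993 (p = 1/(7/3583856 + (210 - 30*32)) = 1/(7/3583856 + (210 - 960)) = 1/(7/3583856 - 750) = 1/(-2687891993/3583856) = -3583856/2687891993 ≈ -0.0013333)
-p = -1*(-3583856/2687891993) = 3583856/2687891993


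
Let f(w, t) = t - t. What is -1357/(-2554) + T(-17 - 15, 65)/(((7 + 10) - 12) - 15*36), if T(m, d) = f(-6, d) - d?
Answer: 178401/273278 ≈ 0.65282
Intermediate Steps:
f(w, t) = 0
T(m, d) = -d (T(m, d) = 0 - d = -d)
-1357/(-2554) + T(-17 - 15, 65)/(((7 + 10) - 12) - 15*36) = -1357/(-2554) + (-1*65)/(((7 + 10) - 12) - 15*36) = -1357*(-1/2554) - 65/((17 - 12) - 540) = 1357/2554 - 65/(5 - 540) = 1357/2554 - 65/(-535) = 1357/2554 - 65*(-1/535) = 1357/2554 + 13/107 = 178401/273278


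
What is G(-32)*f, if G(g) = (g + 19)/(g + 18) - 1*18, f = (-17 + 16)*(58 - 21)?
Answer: 8843/14 ≈ 631.64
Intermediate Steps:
f = -37 (f = -1*37 = -37)
G(g) = -18 + (19 + g)/(18 + g) (G(g) = (19 + g)/(18 + g) - 18 = -18 + (19 + g)/(18 + g))
G(-32)*f = ((-305 - 17*(-32))/(18 - 32))*(-37) = ((-305 + 544)/(-14))*(-37) = -1/14*239*(-37) = -239/14*(-37) = 8843/14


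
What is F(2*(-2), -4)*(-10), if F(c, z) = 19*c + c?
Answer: 800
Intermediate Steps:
F(c, z) = 20*c
F(2*(-2), -4)*(-10) = (20*(2*(-2)))*(-10) = (20*(-4))*(-10) = -80*(-10) = 800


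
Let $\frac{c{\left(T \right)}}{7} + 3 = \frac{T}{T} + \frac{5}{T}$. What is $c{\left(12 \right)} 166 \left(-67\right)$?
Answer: $\frac{739613}{6} \approx 1.2327 \cdot 10^{5}$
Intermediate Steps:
$c{\left(T \right)} = -14 + \frac{35}{T}$ ($c{\left(T \right)} = -21 + 7 \left(\frac{T}{T} + \frac{5}{T}\right) = -21 + 7 \left(1 + \frac{5}{T}\right) = -21 + \left(7 + \frac{35}{T}\right) = -14 + \frac{35}{T}$)
$c{\left(12 \right)} 166 \left(-67\right) = \left(-14 + \frac{35}{12}\right) 166 \left(-67\right) = \left(- \frac{133}{12}\right) 166 \left(-67\right) = \left(- \frac{11039}{6}\right) \left(-67\right) = \frac{739613}{6}$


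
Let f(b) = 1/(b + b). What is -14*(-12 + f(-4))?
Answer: 679/4 ≈ 169.75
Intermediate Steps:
f(b) = 1/(2*b)
-14*(-12 + f(-4)) = -14*(-12 + (½)/(-4)) = -14*(-12 + (½)*(-¼)) = -14*(-12 - ⅛) = -14*(-97/8) = 679/4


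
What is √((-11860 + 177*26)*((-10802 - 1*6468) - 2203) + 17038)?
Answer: 2*√35338018 ≈ 11889.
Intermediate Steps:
√((-11860 + 177*26)*((-10802 - 1*6468) - 2203) + 17038) = √((-11860 + 4602)*((-10802 - 6468) - 2203) + 17038) = √(-7258*(-17270 - 2203) + 17038) = √(-7258*(-19473) + 17038) = √(141335034 + 17038) = √141352072 = 2*√35338018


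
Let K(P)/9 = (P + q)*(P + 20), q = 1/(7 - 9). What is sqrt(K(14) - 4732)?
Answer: I*sqrt(601) ≈ 24.515*I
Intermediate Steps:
q = -1/2 (q = 1/(-2) = -1/2 ≈ -0.50000)
K(P) = 9*(20 + P)*(-1/2 + P) (K(P) = 9*((P - 1/2)*(P + 20)) = 9*((-1/2 + P)*(20 + P)) = 9*((20 + P)*(-1/2 + P)) = 9*(20 + P)*(-1/2 + P))
sqrt(K(14) - 4732) = sqrt((-90 + 9*14**2 + (351/2)*14) - 4732) = sqrt((-90 + 9*196 + 2457) - 4732) = sqrt((-90 + 1764 + 2457) - 4732) = sqrt(4131 - 4732) = sqrt(-601) = I*sqrt(601)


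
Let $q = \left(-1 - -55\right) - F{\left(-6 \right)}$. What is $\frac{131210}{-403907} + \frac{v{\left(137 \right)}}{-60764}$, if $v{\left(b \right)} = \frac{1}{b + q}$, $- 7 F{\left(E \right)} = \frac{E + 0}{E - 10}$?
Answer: $- \frac{21325371320588}{65646402484663} \approx -0.32485$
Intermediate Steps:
$F{\left(E \right)} = - \frac{E}{7 \left(-10 + E\right)}$ ($F{\left(E \right)} = - \frac{\left(E + 0\right) \frac{1}{E - 10}}{7} = - \frac{E \frac{1}{-10 + E}}{7} = - \frac{E}{7 \left(-10 + E\right)}$)
$q = \frac{3027}{56}$ ($q = \left(-1 - -55\right) - \left(-1\right) \left(-6\right) \frac{1}{-70 + 7 \left(-6\right)} = \left(-1 + 55\right) - \left(-1\right) \left(-6\right) \frac{1}{-70 - 42} = 54 - \left(-1\right) \left(-6\right) \frac{1}{-112} = 54 - \left(-1\right) \left(-6\right) \left(- \frac{1}{112}\right) = 54 - - \frac{3}{56} = 54 + \frac{3}{56} = \frac{3027}{56} \approx 54.054$)
$v{\left(b \right)} = \frac{1}{\frac{3027}{56} + b}$ ($v{\left(b \right)} = \frac{1}{b + \frac{3027}{56}} = \frac{1}{\frac{3027}{56} + b}$)
$\frac{131210}{-403907} + \frac{v{\left(137 \right)}}{-60764} = \frac{131210}{-403907} + \frac{56 \frac{1}{3027 + 56 \cdot 137}}{-60764} = 131210 \left(- \frac{1}{403907}\right) + \frac{56}{3027 + 7672} \left(- \frac{1}{60764}\right) = - \frac{131210}{403907} + \frac{56}{10699} \left(- \frac{1}{60764}\right) = - \frac{131210}{403907} - \frac{14}{162528509} = - \frac{21325371320588}{65646402484663}$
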